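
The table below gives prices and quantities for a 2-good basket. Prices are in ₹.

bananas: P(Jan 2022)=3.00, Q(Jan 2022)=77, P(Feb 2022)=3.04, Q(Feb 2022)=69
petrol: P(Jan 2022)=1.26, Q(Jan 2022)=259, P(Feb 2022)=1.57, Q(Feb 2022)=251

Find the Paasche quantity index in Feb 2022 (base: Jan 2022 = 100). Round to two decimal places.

94.24

Paasche quantity index uses current-period prices as weights.
ΣP(Feb 2022)·Q(Feb 2022) = 3.04×69 + 1.57×251 = 209.76 + 394.07 = 603.83
ΣP(Feb 2022)·Q(Jan 2022) = 3.04×77 + 1.57×259 = 234.08 + 406.63 = 640.71
Index = 603.83 / 640.71 × 100 = 94.2439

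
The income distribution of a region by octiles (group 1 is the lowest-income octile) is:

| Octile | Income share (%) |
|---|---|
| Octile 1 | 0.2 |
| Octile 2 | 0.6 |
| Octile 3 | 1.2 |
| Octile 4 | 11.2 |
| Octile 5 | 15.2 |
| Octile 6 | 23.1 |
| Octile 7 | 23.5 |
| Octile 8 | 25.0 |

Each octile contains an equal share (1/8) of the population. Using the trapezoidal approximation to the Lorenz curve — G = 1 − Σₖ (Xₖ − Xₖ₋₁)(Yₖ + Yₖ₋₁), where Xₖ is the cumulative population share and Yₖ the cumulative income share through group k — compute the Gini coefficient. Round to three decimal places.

0.447

Cumulative income shares Yₖ: 0.0020, 0.0080, 0.0200, 0.1320, 0.2840, 0.5150, 0.7500, 1.0000
Σ (Xₖ−Xₖ₋₁)(Yₖ+Yₖ₋₁) = (1/8)(0.0020+0.0000) + (1/8)(0.0080+0.0020) + (1/8)(0.0200+0.0080) + (1/8)(0.1320+0.0200) + (1/8)(0.2840+0.1320) + (1/8)(0.5150+0.2840) + (1/8)(0.7500+0.5150) + (1/8)(1.0000+0.7500)
  = 0.0003 + 0.0013 + 0.0035 + 0.0190 + 0.0520 + 0.0999 + 0.1581 + 0.2188 = 0.5527
G = 1 − 0.5527 = 0.4473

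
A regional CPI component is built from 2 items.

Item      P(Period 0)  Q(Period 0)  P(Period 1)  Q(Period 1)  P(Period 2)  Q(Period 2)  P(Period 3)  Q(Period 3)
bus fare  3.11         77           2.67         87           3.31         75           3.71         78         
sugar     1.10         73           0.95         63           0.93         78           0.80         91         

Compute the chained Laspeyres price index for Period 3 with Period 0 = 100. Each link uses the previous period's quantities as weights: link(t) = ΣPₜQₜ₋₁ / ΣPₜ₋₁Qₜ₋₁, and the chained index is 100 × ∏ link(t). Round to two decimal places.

108.31

Link Period 0→Period 1:
ΣP(Period 1)Q(Period 0) = 2.67×77 + 0.95×73 = 205.59 + 69.35 = 274.94
ΣP(Period 0)Q(Period 0) = 3.11×77 + 1.10×73 = 239.47 + 80.3 = 319.77
link = 274.94/319.77 = 0.859805
Link Period 1→Period 2:
ΣP(Period 2)Q(Period 1) = 3.31×87 + 0.93×63 = 287.97 + 58.59 = 346.56
ΣP(Period 1)Q(Period 1) = 2.67×87 + 0.95×63 = 232.29 + 59.85 = 292.14
link = 346.56/292.14 = 1.186281
Link Period 2→Period 3:
ΣP(Period 3)Q(Period 2) = 3.71×75 + 0.80×78 = 278.25 + 62.4 = 340.65
ΣP(Period 2)Q(Period 2) = 3.31×75 + 0.93×78 = 248.25 + 72.54 = 320.79
link = 340.65/320.79 = 1.061910
Chained index = 100 × 0.859805 × 1.186281 × 1.061910 = 108.3117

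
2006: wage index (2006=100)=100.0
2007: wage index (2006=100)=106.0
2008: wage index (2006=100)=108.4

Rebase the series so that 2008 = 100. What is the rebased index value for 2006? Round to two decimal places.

Rebased(2006) = 100.0 / 108.4 × 100 = 92.2509

92.25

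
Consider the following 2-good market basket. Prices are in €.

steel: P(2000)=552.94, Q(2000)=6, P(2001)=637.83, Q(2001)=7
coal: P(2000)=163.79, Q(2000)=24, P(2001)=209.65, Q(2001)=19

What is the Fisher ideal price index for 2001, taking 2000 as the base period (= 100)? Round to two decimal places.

121.60

Laspeyres component (base-period weights):
ΣP(2001)Q(2000) = 637.83×6 + 209.65×24 = 3826.98 + 5031.6 = 8858.58
ΣP(2000)Q(2000) = 552.94×6 + 163.79×24 = 3317.64 + 3930.96 = 7248.6
L = 8858.58 / 7248.6 × 100 = 122.2109
Paasche component (current-period weights):
ΣP(2001)Q(2001) = 637.83×7 + 209.65×19 = 4464.81 + 3983.35 = 8448.16
ΣP(2000)Q(2001) = 552.94×7 + 163.79×19 = 3870.58 + 3112.01 = 6982.59
P = 8448.16 / 6982.59 × 100 = 120.9889
Fisher = √(L × P) = √(122.2109 × 120.9889) = 121.5984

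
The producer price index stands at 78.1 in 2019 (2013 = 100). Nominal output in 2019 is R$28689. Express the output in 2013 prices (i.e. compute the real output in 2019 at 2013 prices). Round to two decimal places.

36733.67

Real = Nominal ÷ (Index/100) = 28689 ÷ (78.1/100)
     = 28689 ÷ 0.781 = 36733.6748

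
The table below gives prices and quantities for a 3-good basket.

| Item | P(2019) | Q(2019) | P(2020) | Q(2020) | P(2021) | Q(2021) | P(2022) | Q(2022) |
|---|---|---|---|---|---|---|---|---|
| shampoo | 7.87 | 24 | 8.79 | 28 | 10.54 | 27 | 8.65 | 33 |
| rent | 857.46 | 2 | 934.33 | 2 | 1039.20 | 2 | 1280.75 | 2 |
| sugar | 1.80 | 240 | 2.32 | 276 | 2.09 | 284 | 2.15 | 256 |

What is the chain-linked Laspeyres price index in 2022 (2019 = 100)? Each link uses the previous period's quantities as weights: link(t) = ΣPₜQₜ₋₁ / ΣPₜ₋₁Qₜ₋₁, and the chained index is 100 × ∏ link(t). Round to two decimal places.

Link 2019→2020:
ΣP(2020)Q(2019) = 8.79×24 + 934.33×2 + 2.32×240 = 210.96 + 1868.66 + 556.8 = 2636.42
ΣP(2019)Q(2019) = 7.87×24 + 857.46×2 + 1.80×240 = 188.88 + 1714.92 + 432 = 2335.8
link = 2636.42/2335.8 = 1.128701
Link 2020→2021:
ΣP(2021)Q(2020) = 10.54×28 + 1039.20×2 + 2.09×276 = 295.12 + 2078.4 + 576.84 = 2950.36
ΣP(2020)Q(2020) = 8.79×28 + 934.33×2 + 2.32×276 = 246.12 + 1868.66 + 640.32 = 2755.1
link = 2950.36/2755.1 = 1.070872
Link 2021→2022:
ΣP(2022)Q(2021) = 8.65×27 + 1280.75×2 + 2.15×284 = 233.55 + 2561.5 + 610.6 = 3405.65
ΣP(2021)Q(2021) = 10.54×27 + 1039.20×2 + 2.09×284 = 284.58 + 2078.4 + 593.56 = 2956.54
link = 3405.65/2956.54 = 1.151904
Chained index = 100 × 1.128701 × 1.070872 × 1.151904 = 139.2300

139.23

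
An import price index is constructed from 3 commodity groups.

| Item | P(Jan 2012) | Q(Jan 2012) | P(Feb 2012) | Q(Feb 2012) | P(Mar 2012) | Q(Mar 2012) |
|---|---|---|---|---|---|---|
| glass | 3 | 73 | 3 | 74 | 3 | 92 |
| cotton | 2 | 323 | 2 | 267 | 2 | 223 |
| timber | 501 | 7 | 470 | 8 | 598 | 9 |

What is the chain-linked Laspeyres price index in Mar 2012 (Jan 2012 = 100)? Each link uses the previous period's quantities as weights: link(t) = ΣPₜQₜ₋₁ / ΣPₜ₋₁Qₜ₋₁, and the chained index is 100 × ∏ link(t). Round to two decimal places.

Link Jan 2012→Feb 2012:
ΣP(Feb 2012)Q(Jan 2012) = 3×73 + 2×323 + 470×7 = 219 + 646 + 3290 = 4155
ΣP(Jan 2012)Q(Jan 2012) = 3×73 + 2×323 + 501×7 = 219 + 646 + 3507 = 4372
link = 4155/4372 = 0.950366
Link Feb 2012→Mar 2012:
ΣP(Mar 2012)Q(Feb 2012) = 3×74 + 2×267 + 598×8 = 222 + 534 + 4784 = 5540
ΣP(Feb 2012)Q(Feb 2012) = 3×74 + 2×267 + 470×8 = 222 + 534 + 3760 = 4516
link = 5540/4516 = 1.226749
Chained index = 100 × 0.950366 × 1.226749 = 116.5861

116.59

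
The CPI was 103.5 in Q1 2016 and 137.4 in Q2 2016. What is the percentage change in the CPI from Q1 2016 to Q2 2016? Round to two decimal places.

Change = (137.4 − 103.5) / 103.5 × 100
       = 33.9 / 103.5 × 100 = 32.7536%

32.75%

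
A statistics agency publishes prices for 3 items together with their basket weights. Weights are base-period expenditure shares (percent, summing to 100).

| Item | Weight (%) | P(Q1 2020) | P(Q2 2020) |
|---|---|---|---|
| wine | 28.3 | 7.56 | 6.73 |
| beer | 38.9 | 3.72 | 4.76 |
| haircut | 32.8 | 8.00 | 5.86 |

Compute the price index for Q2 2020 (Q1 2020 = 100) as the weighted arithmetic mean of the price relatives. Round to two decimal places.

98.99

wine: 28.3 × (6.73/7.56) = 28.3 × 0.890212 = 25.1930
beer: 38.9 × (4.76/3.72) = 38.9 × 1.279570 = 49.7753
haircut: 32.8 × (5.86/8.00) = 32.8 × 0.732500 = 24.0260
Index = Σ wᵢ·(p₁ᵢ/p₀ᵢ) = 25.1930 + 49.7753 + 24.0260 = 98.9943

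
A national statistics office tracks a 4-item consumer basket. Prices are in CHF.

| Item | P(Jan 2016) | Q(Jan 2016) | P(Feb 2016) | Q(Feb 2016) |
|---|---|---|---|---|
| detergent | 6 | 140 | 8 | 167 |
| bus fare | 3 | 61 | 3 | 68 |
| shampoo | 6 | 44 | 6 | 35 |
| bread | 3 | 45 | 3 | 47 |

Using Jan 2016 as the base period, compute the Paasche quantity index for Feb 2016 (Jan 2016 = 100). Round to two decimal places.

111.10

Paasche quantity index uses current-period prices as weights.
ΣP(Feb 2016)·Q(Feb 2016) = 8×167 + 3×68 + 6×35 + 3×47 = 1336 + 204 + 210 + 141 = 1891
ΣP(Feb 2016)·Q(Jan 2016) = 8×140 + 3×61 + 6×44 + 3×45 = 1120 + 183 + 264 + 135 = 1702
Index = 1891 / 1702 × 100 = 111.1046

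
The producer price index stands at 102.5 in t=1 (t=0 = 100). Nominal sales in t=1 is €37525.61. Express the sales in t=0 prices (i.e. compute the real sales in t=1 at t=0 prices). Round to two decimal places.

Real = Nominal ÷ (Index/100) = 37525.61 ÷ (102.5/100)
     = 37525.61 ÷ 1.025 = 36610.3512

36610.35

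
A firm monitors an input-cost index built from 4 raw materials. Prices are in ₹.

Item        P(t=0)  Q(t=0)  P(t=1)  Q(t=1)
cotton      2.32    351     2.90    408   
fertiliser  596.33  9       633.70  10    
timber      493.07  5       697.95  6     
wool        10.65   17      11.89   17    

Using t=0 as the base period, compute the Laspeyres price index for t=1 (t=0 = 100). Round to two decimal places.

Laspeyres price index uses base-period quantities as weights.
ΣP(t=1)·Q(t=0) = 2.90×351 + 633.70×9 + 697.95×5 + 11.89×17 = 1017.9 + 5703.3 + 3489.75 + 202.13 = 10413.08
ΣP(t=0)·Q(t=0) = 2.32×351 + 596.33×9 + 493.07×5 + 10.65×17 = 814.32 + 5366.97 + 2465.35 + 181.05 = 8827.69
Index = 10413.08 / 8827.69 × 100 = 117.9593

117.96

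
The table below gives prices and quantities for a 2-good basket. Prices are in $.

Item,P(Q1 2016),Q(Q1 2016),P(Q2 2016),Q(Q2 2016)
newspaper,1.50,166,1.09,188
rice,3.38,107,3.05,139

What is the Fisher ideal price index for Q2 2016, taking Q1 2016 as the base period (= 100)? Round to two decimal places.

Laspeyres component (base-period weights):
ΣP(Q2 2016)Q(Q1 2016) = 1.09×166 + 3.05×107 = 180.94 + 326.35 = 507.29
ΣP(Q1 2016)Q(Q1 2016) = 1.50×166 + 3.38×107 = 249 + 361.66 = 610.66
L = 507.29 / 610.66 × 100 = 83.0724
Paasche component (current-period weights):
ΣP(Q2 2016)Q(Q2 2016) = 1.09×188 + 3.05×139 = 204.92 + 423.95 = 628.87
ΣP(Q1 2016)Q(Q2 2016) = 1.50×188 + 3.38×139 = 282 + 469.82 = 751.82
P = 628.87 / 751.82 × 100 = 83.6464
Fisher = √(L × P) = √(83.0724 × 83.6464) = 83.3589

83.36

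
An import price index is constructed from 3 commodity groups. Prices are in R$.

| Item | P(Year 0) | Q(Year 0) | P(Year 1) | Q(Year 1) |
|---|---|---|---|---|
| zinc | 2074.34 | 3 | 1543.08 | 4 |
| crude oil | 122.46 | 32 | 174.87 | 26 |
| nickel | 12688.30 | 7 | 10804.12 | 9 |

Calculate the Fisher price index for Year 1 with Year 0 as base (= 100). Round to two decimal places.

86.33

Laspeyres component (base-period weights):
ΣP(Year 1)Q(Year 0) = 1543.08×3 + 174.87×32 + 10804.12×7 = 4629.24 + 5595.84 + 75628.84 = 85853.92
ΣP(Year 0)Q(Year 0) = 2074.34×3 + 122.46×32 + 12688.30×7 = 6223.02 + 3918.72 + 88818.1 = 98959.84
L = 85853.92 / 98959.84 × 100 = 86.7563
Paasche component (current-period weights):
ΣP(Year 1)Q(Year 1) = 1543.08×4 + 174.87×26 + 10804.12×9 = 6172.32 + 4546.62 + 97237.08 = 107956.02
ΣP(Year 0)Q(Year 1) = 2074.34×4 + 122.46×26 + 12688.30×9 = 8297.36 + 3183.96 + 114194.7 = 125676.02
P = 107956.02 / 125676.02 × 100 = 85.9003
Fisher = √(L × P) = √(86.7563 × 85.9003) = 86.3272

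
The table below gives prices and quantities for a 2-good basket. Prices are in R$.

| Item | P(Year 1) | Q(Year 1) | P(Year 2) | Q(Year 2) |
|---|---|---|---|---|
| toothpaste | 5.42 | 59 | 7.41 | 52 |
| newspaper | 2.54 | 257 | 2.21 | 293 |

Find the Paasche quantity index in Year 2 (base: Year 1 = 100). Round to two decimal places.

102.75

Paasche quantity index uses current-period prices as weights.
ΣP(Year 2)·Q(Year 2) = 7.41×52 + 2.21×293 = 385.32 + 647.53 = 1032.85
ΣP(Year 2)·Q(Year 1) = 7.41×59 + 2.21×257 = 437.19 + 567.97 = 1005.16
Index = 1032.85 / 1005.16 × 100 = 102.7548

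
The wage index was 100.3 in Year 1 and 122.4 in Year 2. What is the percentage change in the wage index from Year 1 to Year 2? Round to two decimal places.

Change = (122.4 − 100.3) / 100.3 × 100
       = 22.1 / 100.3 × 100 = 22.0339%

22.03%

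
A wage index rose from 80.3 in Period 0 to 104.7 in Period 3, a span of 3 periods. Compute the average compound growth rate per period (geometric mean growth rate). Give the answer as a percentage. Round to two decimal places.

9.25%

Growth factor = (104.7/80.3)^(1/3) = (1.303861)^(1/3) = 1.092472
Growth rate = 1.092472 − 1 = 0.092472 = 9.2472%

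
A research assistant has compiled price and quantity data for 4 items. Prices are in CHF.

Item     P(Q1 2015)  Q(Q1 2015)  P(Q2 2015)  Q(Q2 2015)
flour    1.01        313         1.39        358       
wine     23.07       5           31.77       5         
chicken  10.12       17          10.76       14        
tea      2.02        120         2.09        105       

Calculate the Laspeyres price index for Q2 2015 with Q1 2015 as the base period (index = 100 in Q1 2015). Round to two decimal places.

Laspeyres price index uses base-period quantities as weights.
ΣP(Q2 2015)·Q(Q1 2015) = 1.39×313 + 31.77×5 + 10.76×17 + 2.09×120 = 435.07 + 158.85 + 182.92 + 250.8 = 1027.64
ΣP(Q1 2015)·Q(Q1 2015) = 1.01×313 + 23.07×5 + 10.12×17 + 2.02×120 = 316.13 + 115.35 + 172.04 + 242.4 = 845.92
Index = 1027.64 / 845.92 × 100 = 121.4819

121.48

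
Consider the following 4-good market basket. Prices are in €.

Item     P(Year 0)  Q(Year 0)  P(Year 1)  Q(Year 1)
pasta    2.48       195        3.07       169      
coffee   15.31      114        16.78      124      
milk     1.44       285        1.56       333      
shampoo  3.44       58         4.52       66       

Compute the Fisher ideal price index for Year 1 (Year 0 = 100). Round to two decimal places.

113.18

Laspeyres component (base-period weights):
ΣP(Year 1)Q(Year 0) = 3.07×195 + 16.78×114 + 1.56×285 + 4.52×58 = 598.65 + 1912.92 + 444.6 + 262.16 = 3218.33
ΣP(Year 0)Q(Year 0) = 2.48×195 + 15.31×114 + 1.44×285 + 3.44×58 = 483.6 + 1745.34 + 410.4 + 199.52 = 2838.86
L = 3218.33 / 2838.86 × 100 = 113.3670
Paasche component (current-period weights):
ΣP(Year 1)Q(Year 1) = 3.07×169 + 16.78×124 + 1.56×333 + 4.52×66 = 518.83 + 2080.72 + 519.48 + 298.32 = 3417.35
ΣP(Year 0)Q(Year 1) = 2.48×169 + 15.31×124 + 1.44×333 + 3.44×66 = 419.12 + 1898.44 + 479.52 + 227.04 = 3024.12
P = 3417.35 / 3024.12 × 100 = 113.0031
Fisher = √(L × P) = √(113.3670 × 113.0031) = 113.1849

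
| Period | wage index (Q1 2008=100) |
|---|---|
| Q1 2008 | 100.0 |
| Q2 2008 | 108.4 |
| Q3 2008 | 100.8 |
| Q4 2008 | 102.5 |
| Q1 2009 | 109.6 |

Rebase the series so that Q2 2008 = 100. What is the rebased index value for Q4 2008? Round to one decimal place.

94.6

Rebased(Q4 2008) = 102.5 / 108.4 × 100 = 94.5572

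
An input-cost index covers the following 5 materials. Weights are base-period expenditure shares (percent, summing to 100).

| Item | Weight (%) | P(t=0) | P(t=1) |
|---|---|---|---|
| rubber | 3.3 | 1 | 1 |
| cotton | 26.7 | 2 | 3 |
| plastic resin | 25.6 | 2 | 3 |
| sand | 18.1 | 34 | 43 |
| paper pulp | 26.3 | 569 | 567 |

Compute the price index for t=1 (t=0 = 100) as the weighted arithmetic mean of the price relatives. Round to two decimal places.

rubber: 3.3 × (1/1) = 3.3 × 1.000000 = 3.3000
cotton: 26.7 × (3/2) = 26.7 × 1.500000 = 40.0500
plastic resin: 25.6 × (3/2) = 25.6 × 1.500000 = 38.4000
sand: 18.1 × (43/34) = 18.1 × 1.264706 = 22.8912
paper pulp: 26.3 × (567/569) = 26.3 × 0.996485 = 26.2076
Index = Σ wᵢ·(p₁ᵢ/p₀ᵢ) = 3.3000 + 40.0500 + 38.4000 + 22.8912 + 26.2076 = 130.8487

130.85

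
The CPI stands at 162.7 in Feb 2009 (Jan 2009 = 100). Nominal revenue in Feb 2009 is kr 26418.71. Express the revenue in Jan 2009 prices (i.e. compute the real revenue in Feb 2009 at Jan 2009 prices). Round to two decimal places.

Real = Nominal ÷ (Index/100) = 26418.71 ÷ (162.7/100)
     = 26418.71 ÷ 1.627 = 16237.6829

16237.68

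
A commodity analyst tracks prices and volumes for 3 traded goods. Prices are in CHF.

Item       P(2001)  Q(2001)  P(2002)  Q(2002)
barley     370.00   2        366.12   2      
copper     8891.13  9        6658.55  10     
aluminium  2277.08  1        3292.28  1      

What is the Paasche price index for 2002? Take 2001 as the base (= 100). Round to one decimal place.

76.8

Paasche price index uses current-period quantities as weights.
ΣP(2002)·Q(2002) = 366.12×2 + 6658.55×10 + 3292.28×1 = 732.24 + 66585.5 + 3292.28 = 70610.02
ΣP(2001)·Q(2002) = 370.00×2 + 8891.13×10 + 2277.08×1 = 740 + 88911.3 + 2277.08 = 91928.38
Index = 70610.02 / 91928.38 × 100 = 76.8098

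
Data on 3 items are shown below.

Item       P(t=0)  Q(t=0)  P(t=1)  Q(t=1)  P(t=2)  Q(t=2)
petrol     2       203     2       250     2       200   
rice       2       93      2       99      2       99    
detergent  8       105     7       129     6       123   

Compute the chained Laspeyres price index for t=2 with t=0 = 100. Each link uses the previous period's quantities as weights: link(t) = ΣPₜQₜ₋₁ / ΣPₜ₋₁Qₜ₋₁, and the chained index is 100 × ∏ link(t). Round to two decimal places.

Link t=0→t=1:
ΣP(t=1)Q(t=0) = 2×203 + 2×93 + 7×105 = 406 + 186 + 735 = 1327
ΣP(t=0)Q(t=0) = 2×203 + 2×93 + 8×105 = 406 + 186 + 840 = 1432
link = 1327/1432 = 0.926676
Link t=1→t=2:
ΣP(t=2)Q(t=1) = 2×250 + 2×99 + 6×129 = 500 + 198 + 774 = 1472
ΣP(t=1)Q(t=1) = 2×250 + 2×99 + 7×129 = 500 + 198 + 903 = 1601
link = 1472/1601 = 0.919425
Chained index = 100 × 0.926676 × 0.919425 = 85.2009

85.20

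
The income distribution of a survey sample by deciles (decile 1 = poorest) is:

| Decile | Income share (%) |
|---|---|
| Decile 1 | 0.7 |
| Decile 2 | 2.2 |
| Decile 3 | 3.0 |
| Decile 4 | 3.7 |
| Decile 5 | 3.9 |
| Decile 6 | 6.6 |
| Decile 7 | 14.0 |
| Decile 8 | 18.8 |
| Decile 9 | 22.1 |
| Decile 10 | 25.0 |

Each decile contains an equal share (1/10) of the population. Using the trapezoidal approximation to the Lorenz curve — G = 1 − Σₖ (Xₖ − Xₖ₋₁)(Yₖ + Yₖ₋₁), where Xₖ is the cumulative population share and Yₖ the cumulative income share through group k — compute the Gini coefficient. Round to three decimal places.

0.471

Cumulative income shares Yₖ: 0.0070, 0.0290, 0.0590, 0.0960, 0.1350, 0.2010, 0.3410, 0.5290, 0.7500, 1.0000
Σ (Xₖ−Xₖ₋₁)(Yₖ+Yₖ₋₁) = (1/10)(0.0070+0.0000) + (1/10)(0.0290+0.0070) + (1/10)(0.0590+0.0290) + (1/10)(0.0960+0.0590) + (1/10)(0.1350+0.0960) + (1/10)(0.2010+0.1350) + (1/10)(0.3410+0.2010) + (1/10)(0.5290+0.3410) + (1/10)(0.7500+0.5290) + (1/10)(1.0000+0.7500)
  = 0.0007 + 0.0036 + 0.0088 + 0.0155 + 0.0231 + 0.0336 + 0.0542 + 0.0870 + 0.1279 + 0.1750 = 0.5294
G = 1 − 0.5294 = 0.4706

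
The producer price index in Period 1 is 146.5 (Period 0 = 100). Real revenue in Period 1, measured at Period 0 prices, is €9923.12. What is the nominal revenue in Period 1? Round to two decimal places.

14537.37

Nominal = Real × (Index/100) = 9923.12 × (146.5/100)
        = 9923.12 × 1.465 = 14537.3708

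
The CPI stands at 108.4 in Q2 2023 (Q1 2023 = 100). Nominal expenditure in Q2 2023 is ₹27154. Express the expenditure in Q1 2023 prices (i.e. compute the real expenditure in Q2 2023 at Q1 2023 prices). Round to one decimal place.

Real = Nominal ÷ (Index/100) = 27154 ÷ (108.4/100)
     = 27154 ÷ 1.084 = 25049.8155

25049.8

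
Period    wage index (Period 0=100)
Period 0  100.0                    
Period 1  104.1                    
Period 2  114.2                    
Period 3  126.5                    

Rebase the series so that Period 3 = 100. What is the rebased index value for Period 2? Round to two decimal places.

Rebased(Period 2) = 114.2 / 126.5 × 100 = 90.2767

90.28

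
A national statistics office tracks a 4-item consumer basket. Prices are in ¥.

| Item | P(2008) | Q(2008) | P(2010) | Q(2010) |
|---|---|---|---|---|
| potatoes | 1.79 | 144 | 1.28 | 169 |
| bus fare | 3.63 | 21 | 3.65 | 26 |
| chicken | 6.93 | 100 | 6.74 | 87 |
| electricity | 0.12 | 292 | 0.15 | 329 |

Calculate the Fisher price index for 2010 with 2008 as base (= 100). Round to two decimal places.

Laspeyres component (base-period weights):
ΣP(2010)Q(2008) = 1.28×144 + 3.65×21 + 6.74×100 + 0.15×292 = 184.32 + 76.65 + 674 + 43.8 = 978.77
ΣP(2008)Q(2008) = 1.79×144 + 3.63×21 + 6.93×100 + 0.12×292 = 257.76 + 76.23 + 693 + 35.04 = 1062.03
L = 978.77 / 1062.03 × 100 = 92.1603
Paasche component (current-period weights):
ΣP(2010)Q(2010) = 1.28×169 + 3.65×26 + 6.74×87 + 0.15×329 = 216.32 + 94.9 + 586.38 + 49.35 = 946.95
ΣP(2008)Q(2010) = 1.79×169 + 3.63×26 + 6.93×87 + 0.12×329 = 302.51 + 94.38 + 602.91 + 39.48 = 1039.28
P = 946.95 / 1039.28 × 100 = 91.1160
Fisher = √(L × P) = √(92.1603 × 91.1160) = 91.6366

91.64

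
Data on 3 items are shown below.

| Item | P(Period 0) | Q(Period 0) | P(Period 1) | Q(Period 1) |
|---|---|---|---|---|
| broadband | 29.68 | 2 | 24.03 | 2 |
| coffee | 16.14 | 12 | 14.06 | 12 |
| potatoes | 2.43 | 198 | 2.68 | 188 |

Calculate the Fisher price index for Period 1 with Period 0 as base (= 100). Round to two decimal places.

101.66

Laspeyres component (base-period weights):
ΣP(Period 1)Q(Period 0) = 24.03×2 + 14.06×12 + 2.68×198 = 48.06 + 168.72 + 530.64 = 747.42
ΣP(Period 0)Q(Period 0) = 29.68×2 + 16.14×12 + 2.43×198 = 59.36 + 193.68 + 481.14 = 734.18
L = 747.42 / 734.18 × 100 = 101.8034
Paasche component (current-period weights):
ΣP(Period 1)Q(Period 1) = 24.03×2 + 14.06×12 + 2.68×188 = 48.06 + 168.72 + 503.84 = 720.62
ΣP(Period 0)Q(Period 1) = 29.68×2 + 16.14×12 + 2.43×188 = 59.36 + 193.68 + 456.84 = 709.88
P = 720.62 / 709.88 × 100 = 101.5129
Fisher = √(L × P) = √(101.8034 × 101.5129) = 101.6580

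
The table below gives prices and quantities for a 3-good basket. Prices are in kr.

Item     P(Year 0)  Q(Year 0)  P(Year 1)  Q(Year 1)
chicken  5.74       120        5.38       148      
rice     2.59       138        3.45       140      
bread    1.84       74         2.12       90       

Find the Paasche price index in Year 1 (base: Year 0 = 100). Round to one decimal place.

Paasche price index uses current-period quantities as weights.
ΣP(Year 1)·Q(Year 1) = 5.38×148 + 3.45×140 + 2.12×90 = 796.24 + 483 + 190.8 = 1470.04
ΣP(Year 0)·Q(Year 1) = 5.74×148 + 2.59×140 + 1.84×90 = 849.52 + 362.6 + 165.6 = 1377.72
Index = 1470.04 / 1377.72 × 100 = 106.7009

106.7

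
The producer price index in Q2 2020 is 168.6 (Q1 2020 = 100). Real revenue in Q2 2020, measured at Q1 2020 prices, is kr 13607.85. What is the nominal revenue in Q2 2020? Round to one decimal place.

22942.8

Nominal = Real × (Index/100) = 13607.85 × (168.6/100)
        = 13607.85 × 1.686 = 22942.8351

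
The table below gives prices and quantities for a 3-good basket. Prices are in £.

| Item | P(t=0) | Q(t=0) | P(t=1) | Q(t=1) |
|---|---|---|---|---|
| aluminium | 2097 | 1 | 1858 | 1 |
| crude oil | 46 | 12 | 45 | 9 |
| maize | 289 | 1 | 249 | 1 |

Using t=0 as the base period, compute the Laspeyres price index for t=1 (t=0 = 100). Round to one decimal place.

Laspeyres price index uses base-period quantities as weights.
ΣP(t=1)·Q(t=0) = 1858×1 + 45×12 + 249×1 = 1858 + 540 + 249 = 2647
ΣP(t=0)·Q(t=0) = 2097×1 + 46×12 + 289×1 = 2097 + 552 + 289 = 2938
Index = 2647 / 2938 × 100 = 90.0953

90.1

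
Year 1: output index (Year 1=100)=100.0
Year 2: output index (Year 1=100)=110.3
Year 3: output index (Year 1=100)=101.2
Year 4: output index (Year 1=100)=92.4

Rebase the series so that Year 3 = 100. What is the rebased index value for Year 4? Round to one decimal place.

91.3

Rebased(Year 4) = 92.4 / 101.2 × 100 = 91.3043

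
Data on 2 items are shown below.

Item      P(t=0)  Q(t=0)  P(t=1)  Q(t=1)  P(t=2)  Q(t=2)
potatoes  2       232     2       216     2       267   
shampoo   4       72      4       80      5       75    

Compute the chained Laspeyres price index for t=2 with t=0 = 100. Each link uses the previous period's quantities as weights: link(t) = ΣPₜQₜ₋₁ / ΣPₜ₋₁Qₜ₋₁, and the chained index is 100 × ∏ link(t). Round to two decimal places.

110.64

Link t=0→t=1:
ΣP(t=1)Q(t=0) = 2×232 + 4×72 = 464 + 288 = 752
ΣP(t=0)Q(t=0) = 2×232 + 4×72 = 464 + 288 = 752
link = 752/752 = 1.000000
Link t=1→t=2:
ΣP(t=2)Q(t=1) = 2×216 + 5×80 = 432 + 400 = 832
ΣP(t=1)Q(t=1) = 2×216 + 4×80 = 432 + 320 = 752
link = 832/752 = 1.106383
Chained index = 100 × 1.000000 × 1.106383 = 110.6383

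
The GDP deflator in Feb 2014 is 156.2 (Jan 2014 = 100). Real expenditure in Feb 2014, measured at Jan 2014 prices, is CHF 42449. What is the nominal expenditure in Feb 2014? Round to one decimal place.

Nominal = Real × (Index/100) = 42449 × (156.2/100)
        = 42449 × 1.562 = 66305.3380

66305.3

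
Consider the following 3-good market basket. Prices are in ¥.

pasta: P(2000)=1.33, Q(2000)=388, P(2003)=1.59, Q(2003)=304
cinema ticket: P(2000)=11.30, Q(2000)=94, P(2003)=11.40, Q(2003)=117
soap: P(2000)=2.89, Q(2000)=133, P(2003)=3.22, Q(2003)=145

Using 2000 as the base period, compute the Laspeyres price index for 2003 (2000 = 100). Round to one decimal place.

107.9

Laspeyres price index uses base-period quantities as weights.
ΣP(2003)·Q(2000) = 1.59×388 + 11.40×94 + 3.22×133 = 616.92 + 1071.6 + 428.26 = 2116.78
ΣP(2000)·Q(2000) = 1.33×388 + 11.30×94 + 2.89×133 = 516.04 + 1062.2 + 384.37 = 1962.61
Index = 2116.78 / 1962.61 × 100 = 107.8554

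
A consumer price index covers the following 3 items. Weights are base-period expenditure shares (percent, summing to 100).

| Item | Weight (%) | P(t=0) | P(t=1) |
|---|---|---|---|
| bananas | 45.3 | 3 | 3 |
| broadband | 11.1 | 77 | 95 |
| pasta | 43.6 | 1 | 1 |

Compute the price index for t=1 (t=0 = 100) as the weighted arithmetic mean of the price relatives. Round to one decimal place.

102.6

bananas: 45.3 × (3/3) = 45.3 × 1.000000 = 45.3000
broadband: 11.1 × (95/77) = 11.1 × 1.233766 = 13.6948
pasta: 43.6 × (1/1) = 43.6 × 1.000000 = 43.6000
Index = Σ wᵢ·(p₁ᵢ/p₀ᵢ) = 45.3000 + 13.6948 + 43.6000 = 102.5948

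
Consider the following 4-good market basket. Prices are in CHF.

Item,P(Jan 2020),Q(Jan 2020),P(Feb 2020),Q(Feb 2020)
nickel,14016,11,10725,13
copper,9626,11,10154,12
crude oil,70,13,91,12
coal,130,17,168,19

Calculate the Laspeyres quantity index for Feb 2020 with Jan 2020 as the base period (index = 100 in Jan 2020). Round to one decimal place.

114.4

Laspeyres quantity index uses base-period prices as weights.
ΣP(Jan 2020)·Q(Feb 2020) = 14016×13 + 9626×12 + 70×12 + 130×19 = 182208 + 115512 + 840 + 2470 = 301030
ΣP(Jan 2020)·Q(Jan 2020) = 14016×11 + 9626×11 + 70×13 + 130×17 = 154176 + 105886 + 910 + 2210 = 263182
Index = 301030 / 263182 × 100 = 114.3809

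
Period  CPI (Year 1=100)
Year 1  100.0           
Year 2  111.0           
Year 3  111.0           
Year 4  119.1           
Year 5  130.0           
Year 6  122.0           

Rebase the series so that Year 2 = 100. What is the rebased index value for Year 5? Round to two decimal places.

Rebased(Year 5) = 130.0 / 111.0 × 100 = 117.1171

117.12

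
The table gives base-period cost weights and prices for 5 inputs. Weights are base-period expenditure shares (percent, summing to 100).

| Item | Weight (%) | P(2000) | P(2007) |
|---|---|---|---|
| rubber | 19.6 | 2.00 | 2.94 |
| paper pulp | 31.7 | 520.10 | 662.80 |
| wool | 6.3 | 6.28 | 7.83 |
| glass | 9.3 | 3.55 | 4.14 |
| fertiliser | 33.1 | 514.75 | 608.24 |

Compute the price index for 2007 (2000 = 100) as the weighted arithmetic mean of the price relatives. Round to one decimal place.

rubber: 19.6 × (2.94/2.00) = 19.6 × 1.470000 = 28.8120
paper pulp: 31.7 × (662.80/520.10) = 31.7 × 1.274370 = 40.3975
wool: 6.3 × (7.83/6.28) = 6.3 × 1.246815 = 7.8549
glass: 9.3 × (4.14/3.55) = 9.3 × 1.166197 = 10.8456
fertiliser: 33.1 × (608.24/514.75) = 33.1 × 1.181622 = 39.1117
Index = Σ wᵢ·(p₁ᵢ/p₀ᵢ) = 28.8120 + 40.3975 + 7.8549 + 10.8456 + 39.1117 = 127.0218

127.0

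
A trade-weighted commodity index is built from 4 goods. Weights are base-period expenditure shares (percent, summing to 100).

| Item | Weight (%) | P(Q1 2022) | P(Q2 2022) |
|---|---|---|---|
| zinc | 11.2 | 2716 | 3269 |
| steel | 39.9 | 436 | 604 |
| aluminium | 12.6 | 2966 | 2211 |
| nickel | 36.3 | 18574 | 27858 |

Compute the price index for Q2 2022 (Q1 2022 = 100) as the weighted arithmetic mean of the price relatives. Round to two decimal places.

132.59

zinc: 11.2 × (3269/2716) = 11.2 × 1.203608 = 13.4804
steel: 39.9 × (604/436) = 39.9 × 1.385321 = 55.2743
aluminium: 12.6 × (2211/2966) = 12.6 × 0.745448 = 9.3927
nickel: 36.3 × (27858/18574) = 36.3 × 1.499838 = 54.4441
Index = Σ wᵢ·(p₁ᵢ/p₀ᵢ) = 13.4804 + 55.2743 + 9.3927 + 54.4441 = 132.5915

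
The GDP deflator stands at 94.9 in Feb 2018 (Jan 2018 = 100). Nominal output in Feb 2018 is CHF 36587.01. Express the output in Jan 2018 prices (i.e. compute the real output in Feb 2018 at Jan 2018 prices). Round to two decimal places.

38553.22

Real = Nominal ÷ (Index/100) = 36587.01 ÷ (94.9/100)
     = 36587.01 ÷ 0.949 = 38553.2244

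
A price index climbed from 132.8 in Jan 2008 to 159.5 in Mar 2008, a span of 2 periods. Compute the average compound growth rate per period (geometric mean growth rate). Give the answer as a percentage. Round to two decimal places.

9.59%

Growth factor = (159.5/132.8)^(1/2) = (1.201054)^(1/2) = 1.095926
Growth rate = 1.095926 − 1 = 0.095926 = 9.5926%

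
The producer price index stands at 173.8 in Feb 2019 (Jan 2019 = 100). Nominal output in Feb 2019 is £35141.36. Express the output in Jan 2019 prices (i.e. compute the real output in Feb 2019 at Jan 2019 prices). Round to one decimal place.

20219.4

Real = Nominal ÷ (Index/100) = 35141.36 ÷ (173.8/100)
     = 35141.36 ÷ 1.738 = 20219.4246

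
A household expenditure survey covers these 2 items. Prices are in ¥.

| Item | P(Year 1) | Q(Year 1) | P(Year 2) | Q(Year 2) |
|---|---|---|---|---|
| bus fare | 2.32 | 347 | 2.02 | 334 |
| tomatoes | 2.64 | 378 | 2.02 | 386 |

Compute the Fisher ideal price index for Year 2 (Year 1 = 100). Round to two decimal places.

81.15

Laspeyres component (base-period weights):
ΣP(Year 2)Q(Year 1) = 2.02×347 + 2.02×378 = 700.94 + 763.56 = 1464.5
ΣP(Year 1)Q(Year 1) = 2.32×347 + 2.64×378 = 805.04 + 997.92 = 1802.96
L = 1464.5 / 1802.96 × 100 = 81.2275
Paasche component (current-period weights):
ΣP(Year 2)Q(Year 2) = 2.02×334 + 2.02×386 = 674.68 + 779.72 = 1454.4
ΣP(Year 1)Q(Year 2) = 2.32×334 + 2.64×386 = 774.88 + 1019.04 = 1793.92
P = 1454.4 / 1793.92 × 100 = 81.0738
Fisher = √(L × P) = √(81.2275 × 81.0738) = 81.1507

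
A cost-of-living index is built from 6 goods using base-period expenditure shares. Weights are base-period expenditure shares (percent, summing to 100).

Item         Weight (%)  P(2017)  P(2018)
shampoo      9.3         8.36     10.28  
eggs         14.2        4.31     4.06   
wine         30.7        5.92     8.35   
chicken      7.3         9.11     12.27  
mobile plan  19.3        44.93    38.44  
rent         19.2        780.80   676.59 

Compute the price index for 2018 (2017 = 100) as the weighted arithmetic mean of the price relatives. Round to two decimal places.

111.10

shampoo: 9.3 × (10.28/8.36) = 9.3 × 1.229665 = 11.4359
eggs: 14.2 × (4.06/4.31) = 14.2 × 0.941995 = 13.3763
wine: 30.7 × (8.35/5.92) = 30.7 × 1.410473 = 43.3015
chicken: 7.3 × (12.27/9.11) = 7.3 × 1.346872 = 9.8322
mobile plan: 19.3 × (38.44/44.93) = 19.3 × 0.855553 = 16.5122
rent: 19.2 × (676.59/780.80) = 19.2 × 0.866534 = 16.6375
Index = Σ wᵢ·(p₁ᵢ/p₀ᵢ) = 11.4359 + 13.3763 + 43.3015 + 9.8322 + 16.5122 + 16.6375 = 111.0955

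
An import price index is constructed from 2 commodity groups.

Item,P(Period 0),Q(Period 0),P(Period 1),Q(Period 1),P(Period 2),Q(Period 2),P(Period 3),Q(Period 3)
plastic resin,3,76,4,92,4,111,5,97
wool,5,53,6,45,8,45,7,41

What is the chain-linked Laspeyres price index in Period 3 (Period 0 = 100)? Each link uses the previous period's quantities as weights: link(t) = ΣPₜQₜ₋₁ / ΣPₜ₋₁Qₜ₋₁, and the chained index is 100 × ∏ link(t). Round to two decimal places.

Link Period 0→Period 1:
ΣP(Period 1)Q(Period 0) = 4×76 + 6×53 = 304 + 318 = 622
ΣP(Period 0)Q(Period 0) = 3×76 + 5×53 = 228 + 265 = 493
link = 622/493 = 1.261663
Link Period 1→Period 2:
ΣP(Period 2)Q(Period 1) = 4×92 + 8×45 = 368 + 360 = 728
ΣP(Period 1)Q(Period 1) = 4×92 + 6×45 = 368 + 270 = 638
link = 728/638 = 1.141066
Link Period 2→Period 3:
ΣP(Period 3)Q(Period 2) = 5×111 + 7×45 = 555 + 315 = 870
ΣP(Period 2)Q(Period 2) = 4×111 + 8×45 = 444 + 360 = 804
link = 870/804 = 1.082090
Chained index = 100 × 1.261663 × 1.141066 × 1.082090 = 155.7820

155.78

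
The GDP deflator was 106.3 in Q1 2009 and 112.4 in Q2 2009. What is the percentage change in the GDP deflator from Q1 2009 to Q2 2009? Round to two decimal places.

Change = (112.4 − 106.3) / 106.3 × 100
       = 6.1 / 106.3 × 100 = 5.7385%

5.74%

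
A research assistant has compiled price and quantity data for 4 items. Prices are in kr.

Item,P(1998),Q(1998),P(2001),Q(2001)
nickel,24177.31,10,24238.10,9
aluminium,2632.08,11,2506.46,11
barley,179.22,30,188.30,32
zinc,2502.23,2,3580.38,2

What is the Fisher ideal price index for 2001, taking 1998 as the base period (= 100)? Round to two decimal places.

Laspeyres component (base-period weights):
ΣP(2001)Q(1998) = 24238.10×10 + 2506.46×11 + 188.30×30 + 3580.38×2 = 242381 + 27571.06 + 5649 + 7160.76 = 282761.82
ΣP(1998)Q(1998) = 24177.31×10 + 2632.08×11 + 179.22×30 + 2502.23×2 = 241773.1 + 28952.88 + 5376.6 + 5004.46 = 281107.04
L = 282761.82 / 281107.04 × 100 = 100.5887
Paasche component (current-period weights):
ΣP(2001)Q(2001) = 24238.10×9 + 2506.46×11 + 188.30×32 + 3580.38×2 = 218142.9 + 27571.06 + 6025.6 + 7160.76 = 258900.32
ΣP(1998)Q(2001) = 24177.31×9 + 2632.08×11 + 179.22×32 + 2502.23×2 = 217595.79 + 28952.88 + 5735.04 + 5004.46 = 257288.17
P = 258900.32 / 257288.17 × 100 = 100.6266
Fisher = √(L × P) = √(100.5887 × 100.6266) = 100.6076

100.61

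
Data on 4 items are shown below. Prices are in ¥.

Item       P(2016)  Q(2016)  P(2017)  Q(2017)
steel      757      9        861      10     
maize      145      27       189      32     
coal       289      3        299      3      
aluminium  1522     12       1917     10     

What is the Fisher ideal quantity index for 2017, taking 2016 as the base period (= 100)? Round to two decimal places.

94.63

Laspeyres component (base-period weights):
ΣP(2016)Q(2017) = 757×10 + 145×32 + 289×3 + 1522×10 = 7570 + 4640 + 867 + 15220 = 28297
ΣP(2016)Q(2016) = 757×9 + 145×27 + 289×3 + 1522×12 = 6813 + 3915 + 867 + 18264 = 29859
L = 28297 / 29859 × 100 = 94.7687
Paasche component (current-period weights):
ΣP(2017)Q(2017) = 861×10 + 189×32 + 299×3 + 1917×10 = 8610 + 6048 + 897 + 19170 = 34725
ΣP(2017)Q(2016) = 861×9 + 189×27 + 299×3 + 1917×12 = 7749 + 5103 + 897 + 23004 = 36753
P = 34725 / 36753 × 100 = 94.4821
Fisher = √(L × P) = √(94.7687 × 94.4821) = 94.6253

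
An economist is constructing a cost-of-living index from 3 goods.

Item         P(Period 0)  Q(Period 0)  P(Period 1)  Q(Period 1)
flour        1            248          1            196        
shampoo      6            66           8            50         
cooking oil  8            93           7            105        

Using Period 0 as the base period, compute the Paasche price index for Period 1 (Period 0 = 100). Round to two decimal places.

99.63

Paasche price index uses current-period quantities as weights.
ΣP(Period 1)·Q(Period 1) = 1×196 + 8×50 + 7×105 = 196 + 400 + 735 = 1331
ΣP(Period 0)·Q(Period 1) = 1×196 + 6×50 + 8×105 = 196 + 300 + 840 = 1336
Index = 1331 / 1336 × 100 = 99.6257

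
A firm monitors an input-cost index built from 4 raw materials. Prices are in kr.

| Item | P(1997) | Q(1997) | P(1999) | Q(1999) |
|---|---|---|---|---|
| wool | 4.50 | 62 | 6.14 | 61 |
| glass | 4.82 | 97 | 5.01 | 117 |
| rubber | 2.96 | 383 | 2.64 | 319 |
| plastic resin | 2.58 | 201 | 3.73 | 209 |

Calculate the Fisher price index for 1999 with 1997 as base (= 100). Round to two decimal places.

110.37

Laspeyres component (base-period weights):
ΣP(1999)Q(1997) = 6.14×62 + 5.01×97 + 2.64×383 + 3.73×201 = 380.68 + 485.97 + 1011.12 + 749.73 = 2627.5
ΣP(1997)Q(1997) = 4.50×62 + 4.82×97 + 2.96×383 + 2.58×201 = 279 + 467.54 + 1133.68 + 518.58 = 2398.8
L = 2627.5 / 2398.8 × 100 = 109.5339
Paasche component (current-period weights):
ΣP(1999)Q(1999) = 6.14×61 + 5.01×117 + 2.64×319 + 3.73×209 = 374.54 + 586.17 + 842.16 + 779.57 = 2582.44
ΣP(1997)Q(1999) = 4.50×61 + 4.82×117 + 2.96×319 + 2.58×209 = 274.5 + 563.94 + 944.24 + 539.22 = 2321.9
P = 2582.44 / 2321.9 × 100 = 111.2210
Fisher = √(L × P) = √(109.5339 × 111.2210) = 110.3742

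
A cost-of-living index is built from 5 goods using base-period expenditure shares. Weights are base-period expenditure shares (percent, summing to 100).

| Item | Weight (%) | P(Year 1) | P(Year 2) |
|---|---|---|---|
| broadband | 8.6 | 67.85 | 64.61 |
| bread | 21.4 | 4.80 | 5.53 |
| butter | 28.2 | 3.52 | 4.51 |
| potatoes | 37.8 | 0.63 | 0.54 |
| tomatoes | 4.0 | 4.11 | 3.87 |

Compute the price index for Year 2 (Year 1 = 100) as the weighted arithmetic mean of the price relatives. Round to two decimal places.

105.14

broadband: 8.6 × (64.61/67.85) = 8.6 × 0.952248 = 8.1893
bread: 21.4 × (5.53/4.80) = 21.4 × 1.152083 = 24.6546
butter: 28.2 × (4.51/3.52) = 28.2 × 1.281250 = 36.1313
potatoes: 37.8 × (0.54/0.63) = 37.8 × 0.857143 = 32.4000
tomatoes: 4.0 × (3.87/4.11) = 4.0 × 0.941606 = 3.7664
Index = Σ wᵢ·(p₁ᵢ/p₀ᵢ) = 8.1893 + 24.6546 + 36.1313 + 32.4000 + 3.7664 = 105.1416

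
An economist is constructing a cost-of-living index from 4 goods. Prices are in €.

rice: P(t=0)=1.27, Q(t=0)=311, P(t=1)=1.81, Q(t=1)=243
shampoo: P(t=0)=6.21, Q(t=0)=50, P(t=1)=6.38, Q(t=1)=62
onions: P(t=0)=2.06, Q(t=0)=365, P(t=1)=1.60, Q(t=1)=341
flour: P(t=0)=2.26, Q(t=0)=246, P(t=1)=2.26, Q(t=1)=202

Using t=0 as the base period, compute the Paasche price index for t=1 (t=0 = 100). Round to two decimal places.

99.18

Paasche price index uses current-period quantities as weights.
ΣP(t=1)·Q(t=1) = 1.81×243 + 6.38×62 + 1.60×341 + 2.26×202 = 439.83 + 395.56 + 545.6 + 456.52 = 1837.51
ΣP(t=0)·Q(t=1) = 1.27×243 + 6.21×62 + 2.06×341 + 2.26×202 = 308.61 + 385.02 + 702.46 + 456.52 = 1852.61
Index = 1837.51 / 1852.61 × 100 = 99.1849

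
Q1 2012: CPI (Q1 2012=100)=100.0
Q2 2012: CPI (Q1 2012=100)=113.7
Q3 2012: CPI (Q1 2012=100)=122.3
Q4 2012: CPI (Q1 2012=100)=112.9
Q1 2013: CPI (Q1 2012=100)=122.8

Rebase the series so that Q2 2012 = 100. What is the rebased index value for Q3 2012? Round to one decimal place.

Rebased(Q3 2012) = 122.3 / 113.7 × 100 = 107.5638

107.6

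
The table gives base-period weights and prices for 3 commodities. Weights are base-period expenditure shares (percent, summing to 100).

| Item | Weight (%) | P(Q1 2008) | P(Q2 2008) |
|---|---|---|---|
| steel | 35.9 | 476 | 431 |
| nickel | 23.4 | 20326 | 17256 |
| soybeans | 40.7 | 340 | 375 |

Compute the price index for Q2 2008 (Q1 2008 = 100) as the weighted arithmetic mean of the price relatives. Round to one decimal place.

steel: 35.9 × (431/476) = 35.9 × 0.905462 = 32.5061
nickel: 23.4 × (17256/20326) = 23.4 × 0.848962 = 19.8657
soybeans: 40.7 × (375/340) = 40.7 × 1.102941 = 44.8897
Index = Σ wᵢ·(p₁ᵢ/p₀ᵢ) = 32.5061 + 19.8657 + 44.8897 = 97.2615

97.3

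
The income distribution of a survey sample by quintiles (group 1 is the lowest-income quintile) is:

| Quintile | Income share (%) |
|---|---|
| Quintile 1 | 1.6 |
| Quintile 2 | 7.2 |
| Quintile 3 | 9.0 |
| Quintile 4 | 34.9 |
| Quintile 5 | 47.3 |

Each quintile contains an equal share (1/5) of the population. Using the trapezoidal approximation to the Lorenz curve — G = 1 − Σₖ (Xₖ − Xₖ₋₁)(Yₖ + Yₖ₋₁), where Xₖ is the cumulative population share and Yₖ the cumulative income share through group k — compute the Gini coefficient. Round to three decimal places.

Cumulative income shares Yₖ: 0.0160, 0.0880, 0.1780, 0.5270, 1.0000
Σ (Xₖ−Xₖ₋₁)(Yₖ+Yₖ₋₁) = (1/5)(0.0160+0.0000) + (1/5)(0.0880+0.0160) + (1/5)(0.1780+0.0880) + (1/5)(0.5270+0.1780) + (1/5)(1.0000+0.5270)
  = 0.0032 + 0.0208 + 0.0532 + 0.1410 + 0.3054 = 0.5236
G = 1 − 0.5236 = 0.4764

0.476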